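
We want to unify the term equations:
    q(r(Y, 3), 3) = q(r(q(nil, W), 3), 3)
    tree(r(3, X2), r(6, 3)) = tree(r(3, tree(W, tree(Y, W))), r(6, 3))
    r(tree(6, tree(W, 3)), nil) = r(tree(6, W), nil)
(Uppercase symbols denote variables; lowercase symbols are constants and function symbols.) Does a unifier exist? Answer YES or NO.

Decompose q/2: r(Y, 3) = r(q(nil, W), 3),  3 = 3.
Decompose r/2: Y = q(nil, W),  3 = 3.
Bind Y := q(nil, W); substituting into the one remaining equation that mentions Y gives: tree(r(3, X2), r(6, 3)) = tree(r(3, tree(W, tree(q(nil, W), W))), r(6, 3)).
Delete trivial equation 3 = 3.
Delete trivial equation 3 = 3.
Decompose tree/2: r(3, X2) = r(3, tree(W, tree(q(nil, W), W))),  r(6, 3) = r(6, 3).
Decompose r/2: 3 = 3,  X2 = tree(W, tree(q(nil, W), W)).
Delete trivial equation 3 = 3.
Bind X2 := tree(W, tree(q(nil, W), W)); no other remaining equation mentions X2.
Delete trivial equation r(6, 3) = r(6, 3).
Decompose r/2: tree(6, tree(W, 3)) = tree(6, W),  nil = nil.
Decompose tree/2: 6 = 6,  tree(W, 3) = W.
Delete trivial equation 6 = 6.
Occurs check fails: W occurs in tree(W, 3); the equation W = tree(W, 3) has no finite solution.

NO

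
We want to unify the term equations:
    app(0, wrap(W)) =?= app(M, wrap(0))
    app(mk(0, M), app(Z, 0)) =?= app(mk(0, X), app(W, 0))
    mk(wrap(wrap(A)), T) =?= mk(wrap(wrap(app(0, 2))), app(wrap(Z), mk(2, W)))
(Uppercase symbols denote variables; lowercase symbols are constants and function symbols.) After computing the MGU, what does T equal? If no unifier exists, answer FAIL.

app(wrap(0), mk(2, 0))

Decompose app/2: 0 =?= M,  wrap(W) =?= wrap(0).
Bind M := 0; substituting into the one remaining equation that mentions M gives: app(mk(0, 0), app(Z, 0)) =?= app(mk(0, X), app(W, 0)).
Decompose wrap/1: W =?= 0.
Bind W := 0; substituting into the remaining equations gives: app(mk(0, 0), app(Z, 0)) =?= app(mk(0, X), app(0, 0)),  mk(wrap(wrap(A)), T) =?= mk(wrap(wrap(app(0, 2))), app(wrap(Z), mk(2, 0))).
Decompose app/2: mk(0, 0) =?= mk(0, X),  app(Z, 0) =?= app(0, 0).
Decompose mk/2: 0 =?= 0,  0 =?= X.
Delete trivial equation 0 =?= 0.
Bind X := 0; no other remaining equation mentions X.
Decompose app/2: Z =?= 0,  0 =?= 0.
Bind Z := 0; substituting into the one remaining equation that mentions Z gives: mk(wrap(wrap(A)), T) =?= mk(wrap(wrap(app(0, 2))), app(wrap(0), mk(2, 0))).
Delete trivial equation 0 =?= 0.
Decompose mk/2: wrap(wrap(A)) =?= wrap(wrap(app(0, 2))),  T =?= app(wrap(0), mk(2, 0)).
Decompose wrap/1: wrap(A) =?= wrap(app(0, 2)).
Decompose wrap/1: A =?= app(0, 2).
Bind A := app(0, 2); no other remaining equation mentions A.
Bind T := app(wrap(0), mk(2, 0)).
MGU = { M := 0, W := 0, X := 0, Z := 0, A := app(0, 2), T := app(wrap(0), mk(2, 0)) }, so T := app(wrap(0), mk(2, 0)).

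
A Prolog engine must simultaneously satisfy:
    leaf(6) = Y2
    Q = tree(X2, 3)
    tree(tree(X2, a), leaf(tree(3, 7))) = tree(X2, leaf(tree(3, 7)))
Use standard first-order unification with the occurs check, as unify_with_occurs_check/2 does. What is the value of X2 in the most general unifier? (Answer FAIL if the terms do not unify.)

Bind Y2 := leaf(6); no other remaining equation mentions Y2.
Bind Q := tree(X2, 3); no other remaining equation mentions Q.
Decompose tree/2: tree(X2, a) = X2,  leaf(tree(3, 7)) = leaf(tree(3, 7)).
Occurs check fails: X2 occurs in tree(X2, a); the equation X2 = tree(X2, a) has no finite solution.

FAIL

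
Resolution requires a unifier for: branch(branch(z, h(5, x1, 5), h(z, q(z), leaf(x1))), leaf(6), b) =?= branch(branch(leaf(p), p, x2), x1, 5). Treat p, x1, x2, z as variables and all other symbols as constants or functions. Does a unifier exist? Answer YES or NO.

Decompose branch/3: branch(z, h(5, x1, 5), h(z, q(z), leaf(x1))) =?= branch(leaf(p), p, x2),  leaf(6) =?= x1,  b =?= 5.
Decompose branch/3: z =?= leaf(p),  h(5, x1, 5) =?= p,  h(z, q(z), leaf(x1)) =?= x2.
Bind z := leaf(p); substituting into the one remaining equation that mentions z gives: h(leaf(p), q(leaf(p)), leaf(x1)) =?= x2.
Bind p := h(5, x1, 5); substituting into the one remaining equation that mentions p gives: h(leaf(h(5, x1, 5)), q(leaf(h(5, x1, 5))), leaf(x1)) =?= x2. Substituting into the earlier binding gives z := leaf(h(5, x1, 5)).
Bind x2 := h(leaf(h(5, x1, 5)), q(leaf(h(5, x1, 5))), leaf(x1)); no other remaining equation mentions x2.
Bind x1 := leaf(6); no other remaining equation mentions x1. Substituting into the earlier bindings gives z := leaf(h(5, leaf(6), 5)), p := h(5, leaf(6), 5), x2 := h(leaf(h(5, leaf(6), 5)), q(leaf(h(5, leaf(6), 5))), leaf(leaf(6))).
Clash: constants b and 5 differ; no unifier exists.

NO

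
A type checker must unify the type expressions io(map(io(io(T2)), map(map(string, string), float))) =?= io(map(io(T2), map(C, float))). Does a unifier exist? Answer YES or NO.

NO

Decompose io/1: map(io(io(T2)), map(map(string, string), float)) =?= map(io(T2), map(C, float)).
Decompose map/2: io(io(T2)) =?= io(T2),  map(map(string, string), float) =?= map(C, float).
Decompose io/1: io(T2) =?= T2.
Occurs check fails: T2 occurs in io(T2); the equation T2 =?= io(T2) has no finite solution.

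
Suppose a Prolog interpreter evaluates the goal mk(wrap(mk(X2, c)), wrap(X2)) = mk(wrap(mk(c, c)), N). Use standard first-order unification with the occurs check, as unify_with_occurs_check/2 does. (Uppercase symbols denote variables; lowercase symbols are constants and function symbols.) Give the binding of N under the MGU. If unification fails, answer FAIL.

wrap(c)

Decompose mk/2: wrap(mk(X2, c)) = wrap(mk(c, c)),  wrap(X2) = N.
Decompose wrap/1: mk(X2, c) = mk(c, c).
Decompose mk/2: X2 = c,  c = c.
Bind X2 := c; substituting into the one remaining equation that mentions X2 gives: wrap(c) = N.
Delete trivial equation c = c.
Bind N := wrap(c).
MGU = { X2 = c, N = wrap(c) }, so N = wrap(c).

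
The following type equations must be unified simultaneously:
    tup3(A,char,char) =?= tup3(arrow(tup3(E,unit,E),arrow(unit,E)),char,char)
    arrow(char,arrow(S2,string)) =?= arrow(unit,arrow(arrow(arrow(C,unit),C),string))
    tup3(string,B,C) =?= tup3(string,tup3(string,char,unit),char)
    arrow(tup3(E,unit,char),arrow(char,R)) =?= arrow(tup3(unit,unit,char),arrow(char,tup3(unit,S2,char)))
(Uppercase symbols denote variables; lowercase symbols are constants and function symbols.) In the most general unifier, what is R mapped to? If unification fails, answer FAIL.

Decompose tup3/3: A =?= arrow(tup3(E,unit,E),arrow(unit,E)),  char =?= char,  char =?= char.
Bind A := arrow(tup3(E,unit,E),arrow(unit,E)); no other remaining equation mentions A.
Delete trivial equation char =?= char.
Delete trivial equation char =?= char.
Decompose arrow/2: char =?= unit,  arrow(S2,string) =?= arrow(arrow(arrow(C,unit),C),string).
Clash: constants char and unit differ; no unifier exists.

FAIL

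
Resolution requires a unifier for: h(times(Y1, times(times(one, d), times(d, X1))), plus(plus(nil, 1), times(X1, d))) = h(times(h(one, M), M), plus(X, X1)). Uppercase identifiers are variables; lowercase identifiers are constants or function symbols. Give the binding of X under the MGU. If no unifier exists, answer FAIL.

Decompose h/2: times(Y1, times(times(one, d), times(d, X1))) = times(h(one, M), M),  plus(plus(nil, 1), times(X1, d)) = plus(X, X1).
Decompose times/2: Y1 = h(one, M),  times(times(one, d), times(d, X1)) = M.
Bind Y1 := h(one, M); no other remaining equation mentions Y1.
Bind M := times(times(one, d), times(d, X1)); no other remaining equation mentions M. Substituting into the earlier binding gives Y1 := h(one, times(times(one, d), times(d, X1))).
Decompose plus/2: plus(nil, 1) = X,  times(X1, d) = X1.
Bind X := plus(nil, 1); no other remaining equation mentions X.
Occurs check fails: X1 occurs in times(X1, d); the equation X1 = times(X1, d) has no finite solution.

FAIL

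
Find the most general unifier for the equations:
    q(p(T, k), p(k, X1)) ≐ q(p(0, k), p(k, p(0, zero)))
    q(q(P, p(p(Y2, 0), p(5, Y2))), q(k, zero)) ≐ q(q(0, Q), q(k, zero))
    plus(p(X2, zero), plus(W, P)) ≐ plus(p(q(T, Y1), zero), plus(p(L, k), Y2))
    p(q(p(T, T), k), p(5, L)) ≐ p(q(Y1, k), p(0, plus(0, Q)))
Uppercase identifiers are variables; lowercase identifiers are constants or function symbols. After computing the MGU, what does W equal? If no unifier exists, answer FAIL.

Decompose q/2: p(T, k) ≐ p(0, k),  p(k, X1) ≐ p(k, p(0, zero)).
Decompose p/2: T ≐ 0,  k ≐ k.
Bind T := 0; substituting into the 2 remaining equations that mention T gives: plus(p(X2, zero), plus(W, P)) ≐ plus(p(q(0, Y1), zero), plus(p(L, k), Y2)),  p(q(p(0, 0), k), p(5, L)) ≐ p(q(Y1, k), p(0, plus(0, Q))).
Delete trivial equation k ≐ k.
Decompose p/2: k ≐ k,  X1 ≐ p(0, zero).
Delete trivial equation k ≐ k.
Bind X1 := p(0, zero); no other remaining equation mentions X1.
Decompose q/2: q(P, p(p(Y2, 0), p(5, Y2))) ≐ q(0, Q),  q(k, zero) ≐ q(k, zero).
Decompose q/2: P ≐ 0,  p(p(Y2, 0), p(5, Y2)) ≐ Q.
Bind P := 0; substituting into the one remaining equation that mentions P gives: plus(p(X2, zero), plus(W, 0)) ≐ plus(p(q(0, Y1), zero), plus(p(L, k), Y2)).
Bind Q := p(p(Y2, 0), p(5, Y2)); substituting into the one remaining equation that mentions Q gives: p(q(p(0, 0), k), p(5, L)) ≐ p(q(Y1, k), p(0, plus(0, p(p(Y2, 0), p(5, Y2))))).
Delete trivial equation q(k, zero) ≐ q(k, zero).
Decompose plus/2: p(X2, zero) ≐ p(q(0, Y1), zero),  plus(W, 0) ≐ plus(p(L, k), Y2).
Decompose p/2: X2 ≐ q(0, Y1),  zero ≐ zero.
Bind X2 := q(0, Y1); no other remaining equation mentions X2.
Delete trivial equation zero ≐ zero.
Decompose plus/2: W ≐ p(L, k),  0 ≐ Y2.
Bind W := p(L, k); no other remaining equation mentions W.
Bind Y2 := 0; substituting into the remaining equation gives: p(q(p(0, 0), k), p(5, L)) ≐ p(q(Y1, k), p(0, plus(0, p(p(0, 0), p(5, 0))))). Substituting into the earlier binding gives Q := p(p(0, 0), p(5, 0)).
Decompose p/2: q(p(0, 0), k) ≐ q(Y1, k),  p(5, L) ≐ p(0, plus(0, p(p(0, 0), p(5, 0)))).
Decompose q/2: p(0, 0) ≐ Y1,  k ≐ k.
Bind Y1 := p(0, 0); no other remaining equation mentions Y1. Substituting into the earlier binding gives X2 := q(0, p(0, 0)).
Delete trivial equation k ≐ k.
Decompose p/2: 5 ≐ 0,  L ≐ plus(0, p(p(0, 0), p(5, 0))).
Clash: constants 5 and 0 differ; no unifier exists.

FAIL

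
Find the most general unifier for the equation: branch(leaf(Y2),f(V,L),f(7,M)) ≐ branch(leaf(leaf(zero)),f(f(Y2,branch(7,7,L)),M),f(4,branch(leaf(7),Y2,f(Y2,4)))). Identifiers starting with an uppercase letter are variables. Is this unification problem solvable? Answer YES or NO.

NO

Decompose branch/3: leaf(Y2) ≐ leaf(leaf(zero)),  f(V,L) ≐ f(f(Y2,branch(7,7,L)),M),  f(7,M) ≐ f(4,branch(leaf(7),Y2,f(Y2,4))).
Decompose leaf/1: Y2 ≐ leaf(zero).
Bind Y2 := leaf(zero); substituting into the remaining equations gives: f(V,L) ≐ f(f(leaf(zero),branch(7,7,L)),M),  f(7,M) ≐ f(4,branch(leaf(7),leaf(zero),f(leaf(zero),4))).
Decompose f/2: V ≐ f(leaf(zero),branch(7,7,L)),  L ≐ M.
Bind V := f(leaf(zero),branch(7,7,L)); no other remaining equation mentions V.
Bind L := M; no other remaining equation mentions L. Substituting into the earlier binding gives V := f(leaf(zero),branch(7,7,M)).
Decompose f/2: 7 ≐ 4,  M ≐ branch(leaf(7),leaf(zero),f(leaf(zero),4)).
Clash: constants 7 and 4 differ; no unifier exists.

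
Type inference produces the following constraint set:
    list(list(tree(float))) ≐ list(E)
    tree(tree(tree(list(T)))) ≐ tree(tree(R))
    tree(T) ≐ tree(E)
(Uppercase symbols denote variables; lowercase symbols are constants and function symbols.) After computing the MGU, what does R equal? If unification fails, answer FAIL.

tree(list(list(tree(float))))

Decompose list/1: list(tree(float)) ≐ E.
Bind E := list(tree(float)); substituting into the one remaining equation that mentions E gives: tree(T) ≐ tree(list(tree(float))).
Decompose tree/1: tree(tree(list(T))) ≐ tree(R).
Decompose tree/1: tree(list(T)) ≐ R.
Bind R := tree(list(T)); no other remaining equation mentions R.
Decompose tree/1: T ≐ list(tree(float)).
Bind T := list(tree(float)). Substituting into the earlier binding gives R := tree(list(list(tree(float)))).
MGU = { E -> list(tree(float)), R -> tree(list(list(tree(float)))), T -> list(tree(float)) }, so R -> tree(list(list(tree(float)))).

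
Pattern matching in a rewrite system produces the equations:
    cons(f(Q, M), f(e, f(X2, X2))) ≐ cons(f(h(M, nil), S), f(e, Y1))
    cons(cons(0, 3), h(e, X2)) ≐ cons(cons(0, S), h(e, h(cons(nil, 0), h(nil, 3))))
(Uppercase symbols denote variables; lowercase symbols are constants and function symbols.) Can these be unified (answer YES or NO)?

YES

Decompose cons/2: f(Q, M) ≐ f(h(M, nil), S),  f(e, f(X2, X2)) ≐ f(e, Y1).
Decompose f/2: Q ≐ h(M, nil),  M ≐ S.
Bind Q := h(M, nil); no other remaining equation mentions Q.
Bind M := S; no other remaining equation mentions M. Substituting into the earlier binding gives Q := h(S, nil).
Decompose f/2: e ≐ e,  f(X2, X2) ≐ Y1.
Delete trivial equation e ≐ e.
Bind Y1 := f(X2, X2); no other remaining equation mentions Y1.
Decompose cons/2: cons(0, 3) ≐ cons(0, S),  h(e, X2) ≐ h(e, h(cons(nil, 0), h(nil, 3))).
Decompose cons/2: 0 ≐ 0,  3 ≐ S.
Delete trivial equation 0 ≐ 0.
Bind S := 3; no other remaining equation mentions S. Substituting into the earlier bindings gives Q := h(3, nil), M := 3.
Decompose h/2: e ≐ e,  X2 ≐ h(cons(nil, 0), h(nil, 3)).
Delete trivial equation e ≐ e.
Bind X2 := h(cons(nil, 0), h(nil, 3)). Substituting into the earlier binding gives Y1 := f(h(cons(nil, 0), h(nil, 3)), h(cons(nil, 0), h(nil, 3))).
No equations remain and no clash or occurs-check failure arose, so a unifier exists.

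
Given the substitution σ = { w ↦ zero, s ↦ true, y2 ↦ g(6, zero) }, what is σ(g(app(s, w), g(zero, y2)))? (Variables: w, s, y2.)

Replace each occurrence of w with zero.
Replace each occurrence of s with true.
Replace each occurrence of y2 with g(6, zero).
Result: g(app(true, zero), g(zero, g(6, zero))).

g(app(true, zero), g(zero, g(6, zero)))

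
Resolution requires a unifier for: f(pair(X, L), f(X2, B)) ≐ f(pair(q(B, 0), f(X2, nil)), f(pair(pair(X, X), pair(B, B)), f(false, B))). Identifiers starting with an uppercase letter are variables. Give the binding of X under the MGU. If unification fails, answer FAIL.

FAIL

Decompose f/2: pair(X, L) ≐ pair(q(B, 0), f(X2, nil)),  f(X2, B) ≐ f(pair(pair(X, X), pair(B, B)), f(false, B)).
Decompose pair/2: X ≐ q(B, 0),  L ≐ f(X2, nil).
Bind X := q(B, 0); substituting into the one remaining equation that mentions X gives: f(X2, B) ≐ f(pair(pair(q(B, 0), q(B, 0)), pair(B, B)), f(false, B)).
Bind L := f(X2, nil); no other remaining equation mentions L.
Decompose f/2: X2 ≐ pair(pair(q(B, 0), q(B, 0)), pair(B, B)),  B ≐ f(false, B).
Bind X2 := pair(pair(q(B, 0), q(B, 0)), pair(B, B)); no other remaining equation mentions X2. Substituting into the earlier binding gives L := f(pair(pair(q(B, 0), q(B, 0)), pair(B, B)), nil).
Occurs check fails: B occurs in f(false, B); the equation B ≐ f(false, B) has no finite solution.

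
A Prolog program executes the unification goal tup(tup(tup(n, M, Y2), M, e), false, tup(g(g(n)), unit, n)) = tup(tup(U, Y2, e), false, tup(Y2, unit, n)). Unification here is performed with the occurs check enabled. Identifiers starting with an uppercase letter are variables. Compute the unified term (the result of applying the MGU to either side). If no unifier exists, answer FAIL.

tup(tup(tup(n, g(g(n)), g(g(n))), g(g(n)), e), false, tup(g(g(n)), unit, n))

Decompose tup/3: tup(tup(n, M, Y2), M, e) = tup(U, Y2, e),  false = false,  tup(g(g(n)), unit, n) = tup(Y2, unit, n).
Decompose tup/3: tup(n, M, Y2) = U,  M = Y2,  e = e.
Bind U := tup(n, M, Y2); no other remaining equation mentions U.
Bind M := Y2; no other remaining equation mentions M. Substituting into the earlier binding gives U := tup(n, Y2, Y2).
Delete trivial equation e = e.
Delete trivial equation false = false.
Decompose tup/3: g(g(n)) = Y2,  unit = unit,  n = n.
Bind Y2 := g(g(n)); no other remaining equation mentions Y2. Substituting into the earlier bindings gives U := tup(n, g(g(n)), g(g(n))), M := g(g(n)).
Delete trivial equation unit = unit.
Delete trivial equation n = n.
Applying the MGU to either side gives tup(tup(tup(n, g(g(n)), g(g(n))), g(g(n)), e), false, tup(g(g(n)), unit, n)).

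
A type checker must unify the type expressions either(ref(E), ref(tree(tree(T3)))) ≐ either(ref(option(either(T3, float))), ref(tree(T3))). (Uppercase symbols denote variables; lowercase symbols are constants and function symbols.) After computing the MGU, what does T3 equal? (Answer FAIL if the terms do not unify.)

FAIL

Decompose either/2: ref(E) ≐ ref(option(either(T3, float))),  ref(tree(tree(T3))) ≐ ref(tree(T3)).
Decompose ref/1: E ≐ option(either(T3, float)).
Bind E := option(either(T3, float)); no other remaining equation mentions E.
Decompose ref/1: tree(tree(T3)) ≐ tree(T3).
Decompose tree/1: tree(T3) ≐ T3.
Occurs check fails: T3 occurs in tree(T3); the equation T3 ≐ tree(T3) has no finite solution.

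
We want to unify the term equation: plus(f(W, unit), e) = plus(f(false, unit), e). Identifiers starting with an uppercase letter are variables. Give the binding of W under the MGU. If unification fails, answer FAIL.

Decompose plus/2: f(W, unit) = f(false, unit),  e = e.
Decompose f/2: W = false,  unit = unit.
Bind W := false; no other remaining equation mentions W.
Delete trivial equation unit = unit.
Delete trivial equation e = e.
MGU = { W := false }, so W := false.

false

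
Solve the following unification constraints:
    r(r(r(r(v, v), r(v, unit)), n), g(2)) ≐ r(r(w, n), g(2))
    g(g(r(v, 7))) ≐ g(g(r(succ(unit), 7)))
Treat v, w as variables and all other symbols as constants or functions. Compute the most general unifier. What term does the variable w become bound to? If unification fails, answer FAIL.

r(r(succ(unit), succ(unit)), r(succ(unit), unit))

Decompose r/2: r(r(r(v, v), r(v, unit)), n) ≐ r(w, n),  g(2) ≐ g(2).
Decompose r/2: r(r(v, v), r(v, unit)) ≐ w,  n ≐ n.
Bind w := r(r(v, v), r(v, unit)); no other remaining equation mentions w.
Delete trivial equation n ≐ n.
Delete trivial equation g(2) ≐ g(2).
Decompose g/1: g(r(v, 7)) ≐ g(r(succ(unit), 7)).
Decompose g/1: r(v, 7) ≐ r(succ(unit), 7).
Decompose r/2: v ≐ succ(unit),  7 ≐ 7.
Bind v := succ(unit); no other remaining equation mentions v. Substituting into the earlier binding gives w := r(r(succ(unit), succ(unit)), r(succ(unit), unit)).
Delete trivial equation 7 ≐ 7.
MGU = { w -> r(r(succ(unit), succ(unit)), r(succ(unit), unit)), v -> succ(unit) }, so w -> r(r(succ(unit), succ(unit)), r(succ(unit), unit)).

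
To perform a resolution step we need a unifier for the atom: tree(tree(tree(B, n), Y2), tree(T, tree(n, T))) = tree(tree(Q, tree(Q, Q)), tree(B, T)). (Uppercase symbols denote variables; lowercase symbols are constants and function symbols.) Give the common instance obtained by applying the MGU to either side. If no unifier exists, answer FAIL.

FAIL

Decompose tree/2: tree(tree(B, n), Y2) = tree(Q, tree(Q, Q)),  tree(T, tree(n, T)) = tree(B, T).
Decompose tree/2: tree(B, n) = Q,  Y2 = tree(Q, Q).
Bind Q := tree(B, n); substituting into the one remaining equation that mentions Q gives: Y2 = tree(tree(B, n), tree(B, n)).
Bind Y2 := tree(tree(B, n), tree(B, n)); no other remaining equation mentions Y2.
Decompose tree/2: T = B,  tree(n, T) = T.
Bind T := B; substituting into the remaining equation gives: tree(n, B) = B.
Occurs check fails: B occurs in tree(n, B); the equation B = tree(n, B) has no finite solution.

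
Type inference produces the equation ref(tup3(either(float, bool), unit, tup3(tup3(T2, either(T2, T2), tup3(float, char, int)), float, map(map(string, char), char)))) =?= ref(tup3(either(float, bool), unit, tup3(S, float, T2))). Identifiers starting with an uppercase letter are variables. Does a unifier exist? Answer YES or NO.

Decompose ref/1: tup3(either(float, bool), unit, tup3(tup3(T2, either(T2, T2), tup3(float, char, int)), float, map(map(string, char), char))) =?= tup3(either(float, bool), unit, tup3(S, float, T2)).
Decompose tup3/3: either(float, bool) =?= either(float, bool),  unit =?= unit,  tup3(tup3(T2, either(T2, T2), tup3(float, char, int)), float, map(map(string, char), char)) =?= tup3(S, float, T2).
Delete trivial equation either(float, bool) =?= either(float, bool).
Delete trivial equation unit =?= unit.
Decompose tup3/3: tup3(T2, either(T2, T2), tup3(float, char, int)) =?= S,  float =?= float,  map(map(string, char), char) =?= T2.
Bind S := tup3(T2, either(T2, T2), tup3(float, char, int)); no other remaining equation mentions S.
Delete trivial equation float =?= float.
Bind T2 := map(map(string, char), char). Substituting into the earlier binding gives S := tup3(map(map(string, char), char), either(map(map(string, char), char), map(map(string, char), char)), tup3(float, char, int)).
No equations remain and no clash or occurs-check failure arose, so a unifier exists.

YES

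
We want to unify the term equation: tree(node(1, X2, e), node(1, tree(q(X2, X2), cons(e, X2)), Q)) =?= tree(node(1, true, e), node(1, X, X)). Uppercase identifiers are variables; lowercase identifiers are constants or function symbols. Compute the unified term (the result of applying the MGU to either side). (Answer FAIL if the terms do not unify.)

Decompose tree/2: node(1, X2, e) =?= node(1, true, e),  node(1, tree(q(X2, X2), cons(e, X2)), Q) =?= node(1, X, X).
Decompose node/3: 1 =?= 1,  X2 =?= true,  e =?= e.
Delete trivial equation 1 =?= 1.
Bind X2 := true; substituting into the one remaining equation that mentions X2 gives: node(1, tree(q(true, true), cons(e, true)), Q) =?= node(1, X, X).
Delete trivial equation e =?= e.
Decompose node/3: 1 =?= 1,  tree(q(true, true), cons(e, true)) =?= X,  Q =?= X.
Delete trivial equation 1 =?= 1.
Bind X := tree(q(true, true), cons(e, true)); substituting into the remaining equation gives: Q =?= tree(q(true, true), cons(e, true)).
Bind Q := tree(q(true, true), cons(e, true)).
Applying the MGU to either side gives tree(node(1, true, e), node(1, tree(q(true, true), cons(e, true)), tree(q(true, true), cons(e, true)))).

tree(node(1, true, e), node(1, tree(q(true, true), cons(e, true)), tree(q(true, true), cons(e, true))))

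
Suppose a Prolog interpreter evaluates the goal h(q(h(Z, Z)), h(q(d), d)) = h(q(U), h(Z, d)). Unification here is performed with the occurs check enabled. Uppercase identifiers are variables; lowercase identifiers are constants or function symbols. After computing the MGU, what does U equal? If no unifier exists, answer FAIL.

h(q(d), q(d))

Decompose h/2: q(h(Z, Z)) = q(U),  h(q(d), d) = h(Z, d).
Decompose q/1: h(Z, Z) = U.
Bind U := h(Z, Z); no other remaining equation mentions U.
Decompose h/2: q(d) = Z,  d = d.
Bind Z := q(d); no other remaining equation mentions Z. Substituting into the earlier binding gives U := h(q(d), q(d)).
Delete trivial equation d = d.
MGU = { U ↦ h(q(d), q(d)), Z ↦ q(d) }, so U ↦ h(q(d), q(d)).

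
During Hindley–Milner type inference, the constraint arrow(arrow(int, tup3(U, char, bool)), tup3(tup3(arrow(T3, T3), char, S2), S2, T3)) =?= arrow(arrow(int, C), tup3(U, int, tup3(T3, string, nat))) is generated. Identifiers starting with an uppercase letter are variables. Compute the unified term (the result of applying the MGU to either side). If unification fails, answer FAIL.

Decompose arrow/2: arrow(int, tup3(U, char, bool)) =?= arrow(int, C),  tup3(tup3(arrow(T3, T3), char, S2), S2, T3) =?= tup3(U, int, tup3(T3, string, nat)).
Decompose arrow/2: int =?= int,  tup3(U, char, bool) =?= C.
Delete trivial equation int =?= int.
Bind C := tup3(U, char, bool); no other remaining equation mentions C.
Decompose tup3/3: tup3(arrow(T3, T3), char, S2) =?= U,  S2 =?= int,  T3 =?= tup3(T3, string, nat).
Bind U := tup3(arrow(T3, T3), char, S2); no other remaining equation mentions U. Substituting into the earlier binding gives C := tup3(tup3(arrow(T3, T3), char, S2), char, bool).
Bind S2 := int; no other remaining equation mentions S2. Substituting into the earlier bindings gives C := tup3(tup3(arrow(T3, T3), char, int), char, bool), U := tup3(arrow(T3, T3), char, int).
Occurs check fails: T3 occurs in tup3(T3, string, nat); the equation T3 =?= tup3(T3, string, nat) has no finite solution.

FAIL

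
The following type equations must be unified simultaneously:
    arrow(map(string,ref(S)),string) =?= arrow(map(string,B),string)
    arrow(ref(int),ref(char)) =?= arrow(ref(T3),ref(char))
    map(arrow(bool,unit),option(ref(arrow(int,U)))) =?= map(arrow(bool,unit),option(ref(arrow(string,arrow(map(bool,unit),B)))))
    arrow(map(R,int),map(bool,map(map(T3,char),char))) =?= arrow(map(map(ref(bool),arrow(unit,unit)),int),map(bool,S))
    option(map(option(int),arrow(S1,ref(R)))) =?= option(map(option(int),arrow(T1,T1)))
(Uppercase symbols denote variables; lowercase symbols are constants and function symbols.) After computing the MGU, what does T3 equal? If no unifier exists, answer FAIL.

Decompose arrow/2: map(string,ref(S)) =?= map(string,B),  string =?= string.
Decompose map/2: string =?= string,  ref(S) =?= B.
Delete trivial equation string =?= string.
Bind B := ref(S); substituting into the one remaining equation that mentions B gives: map(arrow(bool,unit),option(ref(arrow(int,U)))) =?= map(arrow(bool,unit),option(ref(arrow(string,arrow(map(bool,unit),ref(S)))))).
Delete trivial equation string =?= string.
Decompose arrow/2: ref(int) =?= ref(T3),  ref(char) =?= ref(char).
Decompose ref/1: int =?= T3.
Bind T3 := int; substituting into the one remaining equation that mentions T3 gives: arrow(map(R,int),map(bool,map(map(int,char),char))) =?= arrow(map(map(ref(bool),arrow(unit,unit)),int),map(bool,S)).
Delete trivial equation ref(char) =?= ref(char).
Decompose map/2: arrow(bool,unit) =?= arrow(bool,unit),  option(ref(arrow(int,U))) =?= option(ref(arrow(string,arrow(map(bool,unit),ref(S))))).
Delete trivial equation arrow(bool,unit) =?= arrow(bool,unit).
Decompose option/1: ref(arrow(int,U)) =?= ref(arrow(string,arrow(map(bool,unit),ref(S)))).
Decompose ref/1: arrow(int,U) =?= arrow(string,arrow(map(bool,unit),ref(S))).
Decompose arrow/2: int =?= string,  U =?= arrow(map(bool,unit),ref(S)).
Clash: constants int and string differ; no unifier exists.

FAIL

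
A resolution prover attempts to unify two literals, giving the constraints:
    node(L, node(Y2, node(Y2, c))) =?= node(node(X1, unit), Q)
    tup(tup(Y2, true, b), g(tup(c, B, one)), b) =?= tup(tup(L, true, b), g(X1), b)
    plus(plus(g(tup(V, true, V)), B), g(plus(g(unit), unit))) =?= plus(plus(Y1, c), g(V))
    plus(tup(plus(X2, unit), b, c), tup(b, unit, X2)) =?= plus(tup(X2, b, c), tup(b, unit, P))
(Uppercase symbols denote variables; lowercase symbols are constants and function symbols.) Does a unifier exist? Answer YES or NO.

NO

Decompose node/2: L =?= node(X1, unit),  node(Y2, node(Y2, c)) =?= Q.
Bind L := node(X1, unit); substituting into the one remaining equation that mentions L gives: tup(tup(Y2, true, b), g(tup(c, B, one)), b) =?= tup(tup(node(X1, unit), true, b), g(X1), b).
Bind Q := node(Y2, node(Y2, c)); no other remaining equation mentions Q.
Decompose tup/3: tup(Y2, true, b) =?= tup(node(X1, unit), true, b),  g(tup(c, B, one)) =?= g(X1),  b =?= b.
Decompose tup/3: Y2 =?= node(X1, unit),  true =?= true,  b =?= b.
Bind Y2 := node(X1, unit); no other remaining equation mentions Y2. Substituting into the earlier binding gives Q := node(node(X1, unit), node(node(X1, unit), c)).
Delete trivial equation true =?= true.
Delete trivial equation b =?= b.
Decompose g/1: tup(c, B, one) =?= X1.
Bind X1 := tup(c, B, one); no other remaining equation mentions X1. Substituting into the earlier bindings gives L := node(tup(c, B, one), unit), Q := node(node(tup(c, B, one), unit), node(node(tup(c, B, one), unit), c)), Y2 := node(tup(c, B, one), unit).
Delete trivial equation b =?= b.
Decompose plus/2: plus(g(tup(V, true, V)), B) =?= plus(Y1, c),  g(plus(g(unit), unit)) =?= g(V).
Decompose plus/2: g(tup(V, true, V)) =?= Y1,  B =?= c.
Bind Y1 := g(tup(V, true, V)); no other remaining equation mentions Y1.
Bind B := c; no other remaining equation mentions B. Substituting into the earlier bindings gives L := node(tup(c, c, one), unit), Q := node(node(tup(c, c, one), unit), node(node(tup(c, c, one), unit), c)), Y2 := node(tup(c, c, one), unit), X1 := tup(c, c, one).
Decompose g/1: plus(g(unit), unit) =?= V.
Bind V := plus(g(unit), unit); no other remaining equation mentions V. Substituting into the earlier binding gives Y1 := g(tup(plus(g(unit), unit), true, plus(g(unit), unit))).
Decompose plus/2: tup(plus(X2, unit), b, c) =?= tup(X2, b, c),  tup(b, unit, X2) =?= tup(b, unit, P).
Decompose tup/3: plus(X2, unit) =?= X2,  b =?= b,  c =?= c.
Occurs check fails: X2 occurs in plus(X2, unit); the equation X2 =?= plus(X2, unit) has no finite solution.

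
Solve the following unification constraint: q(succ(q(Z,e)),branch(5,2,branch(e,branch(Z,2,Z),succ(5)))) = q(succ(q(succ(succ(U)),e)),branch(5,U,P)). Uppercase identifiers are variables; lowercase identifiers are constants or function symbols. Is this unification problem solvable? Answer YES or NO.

Decompose q/2: succ(q(Z,e)) = succ(q(succ(succ(U)),e)),  branch(5,2,branch(e,branch(Z,2,Z),succ(5))) = branch(5,U,P).
Decompose succ/1: q(Z,e) = q(succ(succ(U)),e).
Decompose q/2: Z = succ(succ(U)),  e = e.
Bind Z := succ(succ(U)); substituting into the one remaining equation that mentions Z gives: branch(5,2,branch(e,branch(succ(succ(U)),2,succ(succ(U))),succ(5))) = branch(5,U,P).
Delete trivial equation e = e.
Decompose branch/3: 5 = 5,  2 = U,  branch(e,branch(succ(succ(U)),2,succ(succ(U))),succ(5)) = P.
Delete trivial equation 5 = 5.
Bind U := 2; substituting into the remaining equation gives: branch(e,branch(succ(succ(2)),2,succ(succ(2))),succ(5)) = P. Substituting into the earlier binding gives Z := succ(succ(2)).
Bind P := branch(e,branch(succ(succ(2)),2,succ(succ(2))),succ(5)).
No equations remain and no clash or occurs-check failure arose, so a unifier exists.

YES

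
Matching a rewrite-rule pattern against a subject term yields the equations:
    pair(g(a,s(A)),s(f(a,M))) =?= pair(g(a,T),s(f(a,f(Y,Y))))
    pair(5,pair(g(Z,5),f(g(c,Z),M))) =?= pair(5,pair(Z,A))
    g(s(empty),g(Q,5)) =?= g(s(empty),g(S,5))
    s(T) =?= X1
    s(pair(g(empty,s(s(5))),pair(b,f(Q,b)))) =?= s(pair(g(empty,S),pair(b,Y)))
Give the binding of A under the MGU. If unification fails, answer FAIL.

Decompose pair/2: g(a,s(A)) =?= g(a,T),  s(f(a,M)) =?= s(f(a,f(Y,Y))).
Decompose g/2: a =?= a,  s(A) =?= T.
Delete trivial equation a =?= a.
Bind T := s(A); substituting into the one remaining equation that mentions T gives: s(s(A)) =?= X1.
Decompose s/1: f(a,M) =?= f(a,f(Y,Y)).
Decompose f/2: a =?= a,  M =?= f(Y,Y).
Delete trivial equation a =?= a.
Bind M := f(Y,Y); substituting into the one remaining equation that mentions M gives: pair(5,pair(g(Z,5),f(g(c,Z),f(Y,Y)))) =?= pair(5,pair(Z,A)).
Decompose pair/2: 5 =?= 5,  pair(g(Z,5),f(g(c,Z),f(Y,Y))) =?= pair(Z,A).
Delete trivial equation 5 =?= 5.
Decompose pair/2: g(Z,5) =?= Z,  f(g(c,Z),f(Y,Y)) =?= A.
Occurs check fails: Z occurs in g(Z,5); the equation Z =?= g(Z,5) has no finite solution.

FAIL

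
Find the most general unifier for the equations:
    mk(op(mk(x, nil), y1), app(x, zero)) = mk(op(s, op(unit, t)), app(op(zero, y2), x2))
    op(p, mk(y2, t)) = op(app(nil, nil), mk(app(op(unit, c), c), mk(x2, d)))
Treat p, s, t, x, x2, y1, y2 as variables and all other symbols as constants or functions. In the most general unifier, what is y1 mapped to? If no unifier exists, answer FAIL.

op(unit, mk(zero, d))

Decompose mk/2: op(mk(x, nil), y1) = op(s, op(unit, t)),  app(x, zero) = app(op(zero, y2), x2).
Decompose op/2: mk(x, nil) = s,  y1 = op(unit, t).
Bind s := mk(x, nil); no other remaining equation mentions s.
Bind y1 := op(unit, t); no other remaining equation mentions y1.
Decompose app/2: x = op(zero, y2),  zero = x2.
Bind x := op(zero, y2); no other remaining equation mentions x. Substituting into the earlier binding gives s := mk(op(zero, y2), nil).
Bind x2 := zero; substituting into the remaining equation gives: op(p, mk(y2, t)) = op(app(nil, nil), mk(app(op(unit, c), c), mk(zero, d))).
Decompose op/2: p = app(nil, nil),  mk(y2, t) = mk(app(op(unit, c), c), mk(zero, d)).
Bind p := app(nil, nil); no other remaining equation mentions p.
Decompose mk/2: y2 = app(op(unit, c), c),  t = mk(zero, d).
Bind y2 := app(op(unit, c), c); no other remaining equation mentions y2. Substituting into the earlier bindings gives s := mk(op(zero, app(op(unit, c), c)), nil), x := op(zero, app(op(unit, c), c)).
Bind t := mk(zero, d). Substituting into the earlier binding gives y1 := op(unit, mk(zero, d)).
MGU = { s := mk(op(zero, app(op(unit, c), c)), nil), y1 := op(unit, mk(zero, d)), x := op(zero, app(op(unit, c), c)), x2 := zero, p := app(nil, nil), y2 := app(op(unit, c), c), t := mk(zero, d) }, so y1 := op(unit, mk(zero, d)).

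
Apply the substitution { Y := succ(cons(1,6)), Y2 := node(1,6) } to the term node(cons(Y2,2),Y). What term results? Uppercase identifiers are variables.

Replace each occurrence of Y with succ(cons(1,6)).
Replace each occurrence of Y2 with node(1,6).
Result: node(cons(node(1,6),2),succ(cons(1,6))).

node(cons(node(1,6),2),succ(cons(1,6)))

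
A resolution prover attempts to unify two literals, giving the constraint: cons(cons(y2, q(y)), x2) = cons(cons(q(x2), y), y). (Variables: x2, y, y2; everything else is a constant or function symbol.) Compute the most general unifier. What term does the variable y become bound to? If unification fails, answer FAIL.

FAIL

Decompose cons/2: cons(y2, q(y)) = cons(q(x2), y),  x2 = y.
Decompose cons/2: y2 = q(x2),  q(y) = y.
Bind y2 := q(x2); no other remaining equation mentions y2.
Occurs check fails: y occurs in q(y); the equation y = q(y) has no finite solution.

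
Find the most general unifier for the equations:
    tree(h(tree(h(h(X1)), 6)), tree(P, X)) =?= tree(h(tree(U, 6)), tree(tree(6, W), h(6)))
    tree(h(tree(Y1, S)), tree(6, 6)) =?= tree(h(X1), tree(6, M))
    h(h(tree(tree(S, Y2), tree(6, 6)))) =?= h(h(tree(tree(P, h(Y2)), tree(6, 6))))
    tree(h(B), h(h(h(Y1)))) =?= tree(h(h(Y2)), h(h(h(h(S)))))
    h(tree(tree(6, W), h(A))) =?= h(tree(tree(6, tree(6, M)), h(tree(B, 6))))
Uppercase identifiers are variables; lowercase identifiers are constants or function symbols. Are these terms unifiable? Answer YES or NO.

NO

Decompose tree/2: h(tree(h(h(X1)), 6)) =?= h(tree(U, 6)),  tree(P, X) =?= tree(tree(6, W), h(6)).
Decompose h/1: tree(h(h(X1)), 6) =?= tree(U, 6).
Decompose tree/2: h(h(X1)) =?= U,  6 =?= 6.
Bind U := h(h(X1)); no other remaining equation mentions U.
Delete trivial equation 6 =?= 6.
Decompose tree/2: P =?= tree(6, W),  X =?= h(6).
Bind P := tree(6, W); substituting into the one remaining equation that mentions P gives: h(h(tree(tree(S, Y2), tree(6, 6)))) =?= h(h(tree(tree(tree(6, W), h(Y2)), tree(6, 6)))).
Bind X := h(6); no other remaining equation mentions X.
Decompose tree/2: h(tree(Y1, S)) =?= h(X1),  tree(6, 6) =?= tree(6, M).
Decompose h/1: tree(Y1, S) =?= X1.
Bind X1 := tree(Y1, S); no other remaining equation mentions X1. Substituting into the earlier binding gives U := h(h(tree(Y1, S))).
Decompose tree/2: 6 =?= 6,  6 =?= M.
Delete trivial equation 6 =?= 6.
Bind M := 6; substituting into the one remaining equation that mentions M gives: h(tree(tree(6, W), h(A))) =?= h(tree(tree(6, tree(6, 6)), h(tree(B, 6)))).
Decompose h/1: h(tree(tree(S, Y2), tree(6, 6))) =?= h(tree(tree(tree(6, W), h(Y2)), tree(6, 6))).
Decompose h/1: tree(tree(S, Y2), tree(6, 6)) =?= tree(tree(tree(6, W), h(Y2)), tree(6, 6)).
Decompose tree/2: tree(S, Y2) =?= tree(tree(6, W), h(Y2)),  tree(6, 6) =?= tree(6, 6).
Decompose tree/2: S =?= tree(6, W),  Y2 =?= h(Y2).
Bind S := tree(6, W); substituting into the one remaining equation that mentions S gives: tree(h(B), h(h(h(Y1)))) =?= tree(h(h(Y2)), h(h(h(h(tree(6, W)))))). Substituting into the earlier bindings gives U := h(h(tree(Y1, tree(6, W)))), X1 := tree(Y1, tree(6, W)).
Occurs check fails: Y2 occurs in h(Y2); the equation Y2 =?= h(Y2) has no finite solution.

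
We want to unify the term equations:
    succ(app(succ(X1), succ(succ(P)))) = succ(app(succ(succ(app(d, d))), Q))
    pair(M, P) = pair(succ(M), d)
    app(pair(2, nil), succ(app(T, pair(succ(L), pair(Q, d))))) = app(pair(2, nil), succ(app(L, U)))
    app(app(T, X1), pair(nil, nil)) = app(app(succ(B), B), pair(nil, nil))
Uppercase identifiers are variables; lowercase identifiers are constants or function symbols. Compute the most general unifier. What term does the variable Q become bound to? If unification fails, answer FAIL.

FAIL

Decompose succ/1: app(succ(X1), succ(succ(P))) = app(succ(succ(app(d, d))), Q).
Decompose app/2: succ(X1) = succ(succ(app(d, d))),  succ(succ(P)) = Q.
Decompose succ/1: X1 = succ(app(d, d)).
Bind X1 := succ(app(d, d)); substituting into the one remaining equation that mentions X1 gives: app(app(T, succ(app(d, d))), pair(nil, nil)) = app(app(succ(B), B), pair(nil, nil)).
Bind Q := succ(succ(P)); substituting into the one remaining equation that mentions Q gives: app(pair(2, nil), succ(app(T, pair(succ(L), pair(succ(succ(P)), d))))) = app(pair(2, nil), succ(app(L, U))).
Decompose pair/2: M = succ(M),  P = d.
Occurs check fails: M occurs in succ(M); the equation M = succ(M) has no finite solution.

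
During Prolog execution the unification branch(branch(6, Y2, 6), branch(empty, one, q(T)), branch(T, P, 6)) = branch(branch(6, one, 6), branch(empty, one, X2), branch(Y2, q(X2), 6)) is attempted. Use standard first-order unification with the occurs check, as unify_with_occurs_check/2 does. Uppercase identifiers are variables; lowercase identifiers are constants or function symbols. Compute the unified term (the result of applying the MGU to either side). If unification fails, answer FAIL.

Decompose branch/3: branch(6, Y2, 6) = branch(6, one, 6),  branch(empty, one, q(T)) = branch(empty, one, X2),  branch(T, P, 6) = branch(Y2, q(X2), 6).
Decompose branch/3: 6 = 6,  Y2 = one,  6 = 6.
Delete trivial equation 6 = 6.
Bind Y2 := one; substituting into the one remaining equation that mentions Y2 gives: branch(T, P, 6) = branch(one, q(X2), 6).
Delete trivial equation 6 = 6.
Decompose branch/3: empty = empty,  one = one,  q(T) = X2.
Delete trivial equation empty = empty.
Delete trivial equation one = one.
Bind X2 := q(T); substituting into the remaining equation gives: branch(T, P, 6) = branch(one, q(q(T)), 6).
Decompose branch/3: T = one,  P = q(q(T)),  6 = 6.
Bind T := one; substituting into the one remaining equation that mentions T gives: P = q(q(one)). Substituting into the earlier binding gives X2 := q(one).
Bind P := q(q(one)); no other remaining equation mentions P.
Delete trivial equation 6 = 6.
Applying the MGU to either side gives branch(branch(6, one, 6), branch(empty, one, q(one)), branch(one, q(q(one)), 6)).

branch(branch(6, one, 6), branch(empty, one, q(one)), branch(one, q(q(one)), 6))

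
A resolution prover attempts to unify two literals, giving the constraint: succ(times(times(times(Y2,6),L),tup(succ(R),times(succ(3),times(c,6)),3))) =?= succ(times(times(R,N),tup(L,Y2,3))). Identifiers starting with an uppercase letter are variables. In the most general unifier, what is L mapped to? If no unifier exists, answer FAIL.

succ(times(times(succ(3),times(c,6)),6))

Decompose succ/1: times(times(times(Y2,6),L),tup(succ(R),times(succ(3),times(c,6)),3)) =?= times(times(R,N),tup(L,Y2,3)).
Decompose times/2: times(times(Y2,6),L) =?= times(R,N),  tup(succ(R),times(succ(3),times(c,6)),3) =?= tup(L,Y2,3).
Decompose times/2: times(Y2,6) =?= R,  L =?= N.
Bind R := times(Y2,6); substituting into the one remaining equation that mentions R gives: tup(succ(times(Y2,6)),times(succ(3),times(c,6)),3) =?= tup(L,Y2,3).
Bind L := N; substituting into the remaining equation gives: tup(succ(times(Y2,6)),times(succ(3),times(c,6)),3) =?= tup(N,Y2,3).
Decompose tup/3: succ(times(Y2,6)) =?= N,  times(succ(3),times(c,6)) =?= Y2,  3 =?= 3.
Bind N := succ(times(Y2,6)); no other remaining equation mentions N. Substituting into the earlier binding gives L := succ(times(Y2,6)).
Bind Y2 := times(succ(3),times(c,6)); no other remaining equation mentions Y2. Substituting into the earlier bindings gives R := times(times(succ(3),times(c,6)),6), L := succ(times(times(succ(3),times(c,6)),6)), N := succ(times(times(succ(3),times(c,6)),6)).
Delete trivial equation 3 =?= 3.
MGU = { R := times(times(succ(3),times(c,6)),6), L := succ(times(times(succ(3),times(c,6)),6)), N := succ(times(times(succ(3),times(c,6)),6)), Y2 := times(succ(3),times(c,6)) }, so L := succ(times(times(succ(3),times(c,6)),6)).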